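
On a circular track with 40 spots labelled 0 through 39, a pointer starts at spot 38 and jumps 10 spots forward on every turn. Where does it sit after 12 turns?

12·10 = 120.
120 − 3·40 = 0, so 120 ≡ 0 (mod 40).
(38 + 0) mod 40 = 38.

38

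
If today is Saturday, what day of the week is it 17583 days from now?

Friday

17583 − 2511·7 = 6, so 17583 ≡ 6 (mod 7).
Saturday + 6 days → Friday.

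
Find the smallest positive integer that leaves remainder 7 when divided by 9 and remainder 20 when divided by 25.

Since 25·4 ≡ 1 (mod 9), take x = 20 + 25·((7−20)·4 mod 9) = 20 + 25·2 = 70.
Check: 70 mod 9 = 7, 70 mod 25 = 20.

70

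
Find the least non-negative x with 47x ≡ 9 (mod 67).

47⁻¹ ≡ 10 (mod 67) because 47·10 = 470 = 7·67 + 1.
Multiplying both sides by 10: x ≡ 10·9 = 90 ≡ 23 (mod 67).

23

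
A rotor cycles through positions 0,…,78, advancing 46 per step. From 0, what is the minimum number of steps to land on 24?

The inverse of 46 mod 79 is 67 (since 46·67 = 3082 ≡ 1).
So x ≡ 67·24 = 1608 ≡ 28 (mod 79).
Check: 46·28 = 1288 = 16·79 + 24.

28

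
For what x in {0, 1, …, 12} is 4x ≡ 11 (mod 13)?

6

The inverse of 4 mod 13 is 10 (since 4·10 = 40 ≡ 1).
So x ≡ 10·11 = 110 ≡ 6 (mod 13).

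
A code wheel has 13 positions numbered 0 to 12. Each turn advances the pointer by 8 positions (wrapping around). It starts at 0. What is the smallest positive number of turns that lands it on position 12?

8

8⁻¹ ≡ 5 (mod 13) because 8·5 = 40 = 3·13 + 1.
So x ≡ 5·12 = 60 ≡ 8 (mod 13).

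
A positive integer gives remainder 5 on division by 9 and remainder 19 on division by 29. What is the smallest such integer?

77

x ≡ 5 (mod 9) gives x ∈ {5, 14, 23, 32, 41, 50, 59, 68, …}.
The first of these with x mod 29 = 19 is 77.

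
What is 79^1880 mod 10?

1

Last digits of 9^n: 9, 1 (period 2).
1880 mod 2 = 0, so the last digit matches 9^2 = 1.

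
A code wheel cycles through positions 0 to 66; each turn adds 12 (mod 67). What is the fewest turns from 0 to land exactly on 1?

12·28 = 336 = 5·67 + 1, so 12⁻¹ ≡ 28 (mod 67).

28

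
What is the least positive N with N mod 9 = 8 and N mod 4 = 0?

Since 4·7 ≡ 1 (mod 9), take x = 0 + 4·((8−0)·7 mod 9) = 0 + 4·2 = 8.
Check: 8 mod 9 = 8, 8 mod 4 = 0.

8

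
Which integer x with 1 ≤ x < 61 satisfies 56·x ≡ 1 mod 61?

56·12 = 672 = 11·61 + 1, so 56⁻¹ ≡ 12 (mod 61).

12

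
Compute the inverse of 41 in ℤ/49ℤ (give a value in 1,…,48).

6

49 = 1·41 + 8
41 = 5·8 + 1
8 = 8·1 + 0
Back-substituting gives 41·6 ≡ 1 (mod 49).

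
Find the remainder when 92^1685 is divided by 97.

Square-and-reduce mod 97: 92^1≡92, 92^2≡25, 92^4≡43, 92^8≡6, 92^16≡36, 92^32≡35, 92^64≡61, 92^128≡35, 92^256≡61, 92^512≡35, 92^1024≡61.
1685 = 1 + 4 + 16 + 128 + 512 + 1024, so 92^1685 ≡ 92·43·36·35·35·61 ≡ 21 (mod 97).

21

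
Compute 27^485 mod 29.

10

Successive squares of 27 mod 29: 27^1≡27, 27^2≡4, 27^4≡16, 27^8≡24, 27^16≡25, 27^32≡16, 27^64≡24, 27^128≡25, 27^256≡16.
485 = 1 + 4 + 32 + 64 + 128 + 256, so 27^485 ≡ 27·16·16·24·25·16 ≡ 10 (mod 29).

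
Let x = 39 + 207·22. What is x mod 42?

15

207·22 = 4554.
4554 mod 42 = 18 (since 108·42 = 4536).
(39 + 18) mod 42 = 15.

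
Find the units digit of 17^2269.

7

The units digit of 17^n cycles with period 4: 7, 9, 3, 1, …
2269 leaves remainder 1 on division by 4, so 17^2269 ends in 7.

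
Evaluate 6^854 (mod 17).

8

By repeated squaring mod 17: 6^1≡6, 6^2≡2, 6^4≡4, 6^8≡16, 6^16≡1, 6^32≡1, 6^64≡1, 6^128≡1, 6^256≡1, 6^512≡1.
854 = 2 + 4 + 16 + 64 + 256 + 512, so 6^854 ≡ 2·4·1·1·1·1 ≡ 8 (mod 17).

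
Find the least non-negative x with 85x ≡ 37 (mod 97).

5

85⁻¹ ≡ 8 (mod 97) because 85·8 = 680 = 7·97 + 1.
So x ≡ 8·37 = 296 ≡ 5 (mod 97).
Check: 85·5 = 425 = 4·97 + 37.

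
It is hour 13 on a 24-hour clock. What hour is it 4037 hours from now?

4037 mod 24 = 5 (since 168·24 = 4032).
(13 + 5) mod 24 = 18.

18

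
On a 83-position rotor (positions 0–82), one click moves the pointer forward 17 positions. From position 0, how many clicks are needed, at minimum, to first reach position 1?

83 = 4·17 + 15
17 = 1·15 + 2
15 = 7·2 + 1
2 = 2·1 + 0
Back-substituting gives 17·44 ≡ 1 (mod 83).

44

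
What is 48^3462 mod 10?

4

Last digits of 8^n: 8, 4, 2, 6 (period 4).
3462 mod 4 = 2, so the last digit matches 8^2 = 4.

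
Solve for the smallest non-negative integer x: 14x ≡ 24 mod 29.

The inverse of 14 mod 29 is 27 (since 14·27 = 378 ≡ 1).
So x ≡ 27·24 = 648 ≡ 10 (mod 29).

10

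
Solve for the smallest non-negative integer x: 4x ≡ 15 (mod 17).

8

The inverse of 4 mod 17 is 13 (since 4·13 = 52 ≡ 1).
So x ≡ 13·15 = 195 ≡ 8 (mod 17).
Check: 4·8 = 32 = 1·17 + 15.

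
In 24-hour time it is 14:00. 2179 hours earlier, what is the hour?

2179 mod 24 = 19 (since 90·24 = 2160).
(14 − 19) mod 24 = 19.

19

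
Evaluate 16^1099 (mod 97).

81

By repeated squaring mod 97: 16^1≡16, 16^2≡62, 16^4≡61, 16^8≡35, 16^16≡61, 16^32≡35, 16^64≡61, 16^128≡35, 16^256≡61, 16^512≡35, 16^1024≡61.
Since 1099 = 1 + 2 + 8 + 64 + 1024 in binary, 16^1099 ≡ 16·62·35·61·61 ≡ 81 (mod 97).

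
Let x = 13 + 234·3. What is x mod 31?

234·3 = 702.
702 = 22·31 + 20, so 702 mod 31 = 20.
(13 + 20) mod 31 = 2.

2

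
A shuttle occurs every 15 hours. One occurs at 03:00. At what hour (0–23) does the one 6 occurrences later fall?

6·15 = 90.
90 − 3·24 = 18, so 90 ≡ 18 (mod 24).
(3 + 18) mod 24 = 21.

21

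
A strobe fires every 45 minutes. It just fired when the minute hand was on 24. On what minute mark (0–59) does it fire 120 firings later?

24

120·45 = 5400.
5400 − 90·60 = 0, so 5400 ≡ 0 (mod 60).
(24 + 0) mod 60 = 24.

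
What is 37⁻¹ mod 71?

48

37·48 = 1776 = 25·71 + 1, so 37⁻¹ ≡ 48 (mod 71).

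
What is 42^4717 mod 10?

2

Powers of 2 mod 10 repeat with period 4: 2, 4, 8, 6.
4717 leaves remainder 1 on division by 4, so 42^4717 ends in 2.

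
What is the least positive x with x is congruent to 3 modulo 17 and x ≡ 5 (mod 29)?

x ≡ 3 (mod 17) gives x ∈ {3, 20, 37, 54, 71, 88, 105, 122, …}.
The first of these with x mod 29 = 5 is 411.

411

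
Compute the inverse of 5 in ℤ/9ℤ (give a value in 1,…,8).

5·2 = 10 = 1·9 + 1, so 5⁻¹ ≡ 2 (mod 9).

2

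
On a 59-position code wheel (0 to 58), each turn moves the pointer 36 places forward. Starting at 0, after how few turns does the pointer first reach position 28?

The inverse of 36 mod 59 is 41 (since 36·41 = 1476 ≡ 1).
Multiplying both sides by 41: x ≡ 41·28 = 1148 ≡ 27 (mod 59).

27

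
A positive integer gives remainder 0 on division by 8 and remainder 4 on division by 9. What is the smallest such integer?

Since 9·1 ≡ 1 (mod 8), take x = 4 + 9·((0−4)·1 mod 8) = 4 + 9·4 = 40.
Check: 40 mod 8 = 0, 40 mod 9 = 4.

40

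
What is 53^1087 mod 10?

The units digit of 53^n cycles with period 4: 3, 9, 7, 1, …
1087 leaves remainder 3 on division by 4, so 53^1087 ends in 7.

7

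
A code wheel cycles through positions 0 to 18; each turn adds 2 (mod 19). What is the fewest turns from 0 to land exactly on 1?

10

2·10 = 20 = 1·19 + 1, so 2⁻¹ ≡ 10 (mod 19).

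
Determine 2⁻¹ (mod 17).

2·9 = 18 = 1·17 + 1, so 2⁻¹ ≡ 9 (mod 17).

9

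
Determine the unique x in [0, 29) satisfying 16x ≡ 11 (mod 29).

17

The inverse of 16 mod 29 is 20 (since 16·20 = 320 ≡ 1).
So x ≡ 20·11 = 220 ≡ 17 (mod 29).
Check: 16·17 = 272 = 9·29 + 11.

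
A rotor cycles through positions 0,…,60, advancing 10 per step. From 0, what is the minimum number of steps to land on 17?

The inverse of 10 mod 61 is 55 (since 10·55 = 550 ≡ 1).
So x ≡ 55·17 = 935 ≡ 20 (mod 61).

20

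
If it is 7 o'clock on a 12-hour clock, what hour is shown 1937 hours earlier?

2

1937 mod 12 = 5 (since 161·12 = 1932).
7 − 5 → 2 on a 12-hour dial.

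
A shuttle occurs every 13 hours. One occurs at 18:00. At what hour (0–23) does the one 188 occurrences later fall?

14

188·13 = 2444.
2444 = 101·24 + 20, so 2444 mod 24 = 20.
(18 + 20) mod 24 = 14.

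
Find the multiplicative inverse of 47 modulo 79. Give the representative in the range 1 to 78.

37

79 = 1·47 + 32
47 = 1·32 + 15
32 = 2·15 + 2
15 = 7·2 + 1
2 = 2·1 + 0
Back-substituting gives 47·37 ≡ 1 (mod 79).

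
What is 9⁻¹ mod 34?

9·19 = 171 = 5·34 + 1, so 9⁻¹ ≡ 19 (mod 34).

19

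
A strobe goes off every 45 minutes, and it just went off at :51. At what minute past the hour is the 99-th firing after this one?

6

99·45 = 4455.
4455 mod 60 = 15 (since 74·60 = 4440).
(51 + 15) mod 60 = 6.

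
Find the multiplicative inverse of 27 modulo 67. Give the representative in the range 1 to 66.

67 = 2·27 + 13
27 = 2·13 + 1
13 = 13·1 + 0
Back-substituting gives 27·5 ≡ 1 (mod 67).

5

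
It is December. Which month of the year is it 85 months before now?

November

85 − 7·12 = 1, so 85 ≡ 1 (mod 12).
December − 1 month → November.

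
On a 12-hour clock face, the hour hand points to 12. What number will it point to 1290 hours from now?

1290 = 107·12 + 6, so 1290 mod 12 = 6.
12 + 6 → 6 on a 12-hour dial.

6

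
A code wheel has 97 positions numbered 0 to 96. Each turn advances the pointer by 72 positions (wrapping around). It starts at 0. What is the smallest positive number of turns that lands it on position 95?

The inverse of 72 mod 97 is 31 (since 72·31 = 2232 ≡ 1).
So x ≡ 31·95 = 2945 ≡ 35 (mod 97).
Check: 72·35 = 2520 = 25·97 + 95.

35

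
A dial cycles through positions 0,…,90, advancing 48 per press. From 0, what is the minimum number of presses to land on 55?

22

48⁻¹ ≡ 55 (mod 91) because 48·55 = 2640 = 29·91 + 1.
So x ≡ 55·55 = 3025 ≡ 22 (mod 91).
Check: 48·22 = 1056 = 11·91 + 55.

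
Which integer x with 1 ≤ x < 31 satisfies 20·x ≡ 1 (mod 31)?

14

20·14 = 280 = 9·31 + 1, so 20⁻¹ ≡ 14 (mod 31).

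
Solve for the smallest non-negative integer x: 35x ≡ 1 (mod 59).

27

The inverse of 35 mod 59 is 27 (since 35·27 = 945 ≡ 1).
So x ≡ 27·1 = 27 ≡ 27 (mod 59).
Check: 35·27 = 945 = 16·59 + 1.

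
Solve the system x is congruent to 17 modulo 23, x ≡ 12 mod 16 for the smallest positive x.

316

Since 16·13 ≡ 1 (mod 23), take x = 12 + 16·((17−12)·13 mod 23) = 12 + 16·19 = 316.
Check: 316 mod 23 = 17, 316 mod 16 = 12.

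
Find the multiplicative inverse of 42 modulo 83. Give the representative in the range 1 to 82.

42·2 = 84 = 1·83 + 1, so 42⁻¹ ≡ 2 (mod 83).

2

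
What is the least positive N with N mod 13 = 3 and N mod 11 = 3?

x ≡ 3 (mod 11) gives x ∈ {3}.
The first of these with x mod 13 = 3 is 3.

3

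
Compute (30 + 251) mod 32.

25

251 mod 32 = 27 (since 7·32 = 224).
(30 + 27) mod 32 = 25.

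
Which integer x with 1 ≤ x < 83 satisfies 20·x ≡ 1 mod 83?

54

20·54 = 1080 = 13·83 + 1, so 20⁻¹ ≡ 54 (mod 83).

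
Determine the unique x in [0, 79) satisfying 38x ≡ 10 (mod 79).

46

38⁻¹ ≡ 52 (mod 79) because 38·52 = 1976 = 25·79 + 1.
So x ≡ 52·10 = 520 ≡ 46 (mod 79).
Check: 38·46 = 1748 = 22·79 + 10.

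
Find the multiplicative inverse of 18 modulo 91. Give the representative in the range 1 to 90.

91 = 5·18 + 1
18 = 18·1 + 0
Back-substituting gives 18·86 ≡ 1 (mod 91).

86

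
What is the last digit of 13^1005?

3

The units digit of 13^n cycles with period 4: 3, 9, 7, 1, …
1005 leaves remainder 1 on division by 4, so 13^1005 ends in 3.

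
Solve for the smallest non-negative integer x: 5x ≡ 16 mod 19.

7

The inverse of 5 mod 19 is 4 (since 5·4 = 20 ≡ 1).
Multiplying both sides by 4: x ≡ 4·16 = 64 ≡ 7 (mod 19).
Check: 5·7 = 35 = 1·19 + 16.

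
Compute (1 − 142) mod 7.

142 mod 7 = 2 (since 20·7 = 140).
(1 − 2) mod 7 = 6.

6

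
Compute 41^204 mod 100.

61

Successive squares of 41 mod 100: 41^1≡41, 41^2≡81, 41^4≡61, 41^8≡21, 41^16≡41, 41^32≡81, 41^64≡61, 41^128≡21.
204 = 4 + 8 + 64 + 128, so 41^204 ≡ 61·21·61·21 ≡ 61 (mod 100).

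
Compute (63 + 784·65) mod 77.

784·65 = 50960.
50960 mod 77 = 63 (since 661·77 = 50897).
(63 + 63) mod 77 = 49.

49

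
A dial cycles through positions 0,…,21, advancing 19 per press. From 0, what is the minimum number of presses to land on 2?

14

19⁻¹ ≡ 7 (mod 22) because 19·7 = 133 = 6·22 + 1.
So x ≡ 7·2 = 14 ≡ 14 (mod 22).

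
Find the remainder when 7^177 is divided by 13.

Square-and-reduce mod 13: 7^1≡7, 7^2≡10, 7^4≡9, 7^8≡3, 7^16≡9, 7^32≡3, 7^64≡9, 7^128≡3.
Since 177 = 1 + 16 + 32 + 128 in binary, 7^177 ≡ 7·9·3·3 ≡ 8 (mod 13).

8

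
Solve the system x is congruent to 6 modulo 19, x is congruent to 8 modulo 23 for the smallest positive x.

Since 23·5 ≡ 1 (mod 19), take x = 8 + 23·((6−8)·5 mod 19) = 8 + 23·9 = 215.
Check: 215 mod 19 = 6, 215 mod 23 = 8.

215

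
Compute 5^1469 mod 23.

15

Square-and-reduce mod 23: 5^1≡5, 5^2≡2, 5^4≡4, 5^8≡16, 5^16≡3, 5^32≡9, 5^64≡12, 5^128≡6, 5^256≡13, 5^512≡8, 5^1024≡18.
1469 = 1 + 4 + 8 + 16 + 32 + 128 + 256 + 1024, so 5^1469 ≡ 5·4·16·3·9·6·13·18 ≡ 15 (mod 23).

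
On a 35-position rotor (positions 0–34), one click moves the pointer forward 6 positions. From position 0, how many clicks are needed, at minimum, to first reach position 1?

6·6 = 36 = 1·35 + 1, so 6⁻¹ ≡ 6 (mod 35).

6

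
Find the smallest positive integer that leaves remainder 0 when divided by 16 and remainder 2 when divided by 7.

x ≡ 2 (mod 7) gives x ∈ {2, 9, 16}.
The first of these with x mod 16 = 0 is 16.

16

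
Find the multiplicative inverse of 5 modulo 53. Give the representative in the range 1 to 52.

5·32 = 160 = 3·53 + 1, so 5⁻¹ ≡ 32 (mod 53).

32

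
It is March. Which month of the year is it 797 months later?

August

797 mod 12 = 5 (since 66·12 = 792).
March + 5 months → August.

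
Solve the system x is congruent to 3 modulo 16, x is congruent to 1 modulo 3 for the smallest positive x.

x ≡ 1 (mod 3) gives x ∈ {1, 4, 7, 10, 13, 16, 19}.
The first of these with x mod 16 = 3 is 19.

19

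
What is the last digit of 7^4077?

The units digit of 7^n cycles with period 4: 7, 9, 3, 1, …
4077 leaves remainder 1 on division by 4, so 7^4077 ends in 7.

7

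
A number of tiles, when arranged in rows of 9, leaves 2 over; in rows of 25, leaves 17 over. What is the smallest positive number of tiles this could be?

92

Since 25·4 ≡ 1 (mod 9), take x = 17 + 25·((2−17)·4 mod 9) = 17 + 25·3 = 92.
Check: 92 mod 9 = 2, 92 mod 25 = 17.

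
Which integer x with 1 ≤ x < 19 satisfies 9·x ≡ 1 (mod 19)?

9·17 = 153 = 8·19 + 1, so 9⁻¹ ≡ 17 (mod 19).

17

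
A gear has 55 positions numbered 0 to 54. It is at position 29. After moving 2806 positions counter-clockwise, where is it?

28

2806 − 51·55 = 1, so 2806 ≡ 1 (mod 55).
(29 − 1) mod 55 = 28.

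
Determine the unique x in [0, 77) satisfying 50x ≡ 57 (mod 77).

15

50⁻¹ ≡ 57 (mod 77) because 50·57 = 2850 = 37·77 + 1.
Multiplying both sides by 57: x ≡ 57·57 = 3249 ≡ 15 (mod 77).
Check: 50·15 = 750 = 9·77 + 57.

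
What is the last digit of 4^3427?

4

The units digit of 4^n cycles with period 2: 4, 6, …
3427 leaves remainder 1 on division by 2, so 4^3427 ends in 4.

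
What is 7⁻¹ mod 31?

31 = 4·7 + 3
7 = 2·3 + 1
3 = 3·1 + 0
Back-substituting gives 7·9 ≡ 1 (mod 31).

9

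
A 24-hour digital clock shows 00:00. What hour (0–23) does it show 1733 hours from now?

5

Dividing 1733 by 24 gives quotient 72 and remainder 5.
(0 + 5) mod 24 = 5.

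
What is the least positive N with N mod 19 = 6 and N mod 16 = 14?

x ≡ 14 (mod 16) gives x ∈ {14, 30, 46, 62, 78, 94, 110, 126, …}.
The first of these with x mod 19 = 6 is 158.

158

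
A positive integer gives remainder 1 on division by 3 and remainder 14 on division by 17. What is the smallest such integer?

x ≡ 1 (mod 3) gives x ∈ {1, 4, 7, 10, 13, 16, 19, 22, …}.
The first of these with x mod 17 = 14 is 31.

31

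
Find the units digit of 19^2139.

9

The units digit of 19^n cycles with period 2: 9, 1, …
2139 leaves remainder 1 on division by 2, so 19^2139 ends in 9.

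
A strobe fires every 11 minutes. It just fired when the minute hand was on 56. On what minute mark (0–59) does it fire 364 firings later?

40

364·11 = 4004.
4004 mod 60 = 44 (since 66·60 = 3960).
(56 + 44) mod 60 = 40.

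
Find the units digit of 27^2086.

9

Powers of 7 mod 10 repeat with period 4: 7, 9, 3, 1.
2086 mod 4 = 2, so the last digit matches 7^2 = 9.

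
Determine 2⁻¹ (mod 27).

14

27 = 13·2 + 1
2 = 2·1 + 0
Back-substituting gives 2·14 ≡ 1 (mod 27).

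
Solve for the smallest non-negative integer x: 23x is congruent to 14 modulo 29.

17

The inverse of 23 mod 29 is 24 (since 23·24 = 552 ≡ 1).
So x ≡ 24·14 = 336 ≡ 17 (mod 29).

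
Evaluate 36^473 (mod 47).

28

Square-and-reduce mod 47: 36^1≡36, 36^2≡27, 36^4≡24, 36^8≡12, 36^16≡3, 36^32≡9, 36^64≡34, 36^128≡28, 36^256≡32.
473 = 1 + 8 + 16 + 64 + 128 + 256, so 36^473 ≡ 36·12·3·34·28·32 ≡ 28 (mod 47).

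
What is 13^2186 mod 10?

9

Last digits of 3^n: 3, 9, 7, 1 (period 4).
2186 leaves remainder 2 on division by 4, so 13^2186 ends in 9.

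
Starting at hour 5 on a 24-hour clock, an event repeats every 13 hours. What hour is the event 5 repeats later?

22

5·13 = 65.
65 − 2·24 = 17, so 65 ≡ 17 (mod 24).
(5 + 17) mod 24 = 22.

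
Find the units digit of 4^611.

The units digit of 4^n cycles with period 2: 4, 6, …
611 mod 2 = 1, so the last digit matches 4^1 = 4.

4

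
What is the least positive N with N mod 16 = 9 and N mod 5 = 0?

25

Since 5·13 ≡ 1 (mod 16), take x = 0 + 5·((9−0)·13 mod 16) = 0 + 5·5 = 25.
Check: 25 mod 16 = 9, 25 mod 5 = 0.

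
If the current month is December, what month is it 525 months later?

September

Dividing 525 by 12 gives quotient 43 and remainder 9.
December + 9 months → September.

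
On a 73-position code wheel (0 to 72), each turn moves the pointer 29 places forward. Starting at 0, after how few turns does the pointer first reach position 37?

34

29⁻¹ ≡ 68 (mod 73) because 29·68 = 1972 = 27·73 + 1.
Multiplying both sides by 68: x ≡ 68·37 = 2516 ≡ 34 (mod 73).
Check: 29·34 = 986 = 13·73 + 37.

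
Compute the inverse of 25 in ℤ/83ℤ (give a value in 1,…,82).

25·10 = 250 = 3·83 + 1, so 25⁻¹ ≡ 10 (mod 83).

10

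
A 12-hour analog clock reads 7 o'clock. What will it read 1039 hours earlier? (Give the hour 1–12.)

Dividing 1039 by 12 gives quotient 86 and remainder 7.
7 − 7 → 12 on a 12-hour dial.

12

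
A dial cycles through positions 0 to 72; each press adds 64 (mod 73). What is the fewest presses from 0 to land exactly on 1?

73 = 1·64 + 9
64 = 7·9 + 1
9 = 9·1 + 0
Back-substituting gives 64·8 ≡ 1 (mod 73).

8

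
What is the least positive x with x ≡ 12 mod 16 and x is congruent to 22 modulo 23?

x ≡ 12 (mod 16) gives x ∈ {12, 28, 44, 60, 76, 92, 108, 124, …}.
The first of these with x mod 23 = 22 is 252.

252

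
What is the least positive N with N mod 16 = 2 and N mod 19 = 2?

x ≡ 2 (mod 16) gives x ∈ {2}.
The first of these with x mod 19 = 2 is 2.

2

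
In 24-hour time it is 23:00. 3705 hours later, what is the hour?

3705 − 154·24 = 9, so 3705 ≡ 9 (mod 24).
(23 + 9) mod 24 = 8.

8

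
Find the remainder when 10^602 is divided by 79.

By repeated squaring mod 79: 10^1≡10, 10^2≡21, 10^4≡46, 10^8≡62, 10^16≡52, 10^32≡18, 10^64≡8, 10^128≡64, 10^256≡67, 10^512≡65.
Since 602 = 2 + 8 + 16 + 64 + 512 in binary, 10^602 ≡ 21·62·52·8·65 ≡ 46 (mod 79).

46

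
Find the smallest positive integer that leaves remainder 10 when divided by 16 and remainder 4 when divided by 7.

74

Since 7·7 ≡ 1 (mod 16), take x = 4 + 7·((10−4)·7 mod 16) = 4 + 7·10 = 74.
Check: 74 mod 16 = 10, 74 mod 7 = 4.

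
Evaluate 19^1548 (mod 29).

Successive squares of 19 mod 29: 19^1≡19, 19^2≡13, 19^4≡24, 19^8≡25, 19^16≡16, 19^32≡24, 19^64≡25, 19^128≡16, 19^256≡24, 19^512≡25, 19^1024≡16.
1548 = 4 + 8 + 512 + 1024, so 19^1548 ≡ 24·25·25·16 ≡ 25 (mod 29).

25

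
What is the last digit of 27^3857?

7

The units digit of 27^n cycles with period 4: 7, 9, 3, 1, …
3857 leaves remainder 1 on division by 4, so 27^3857 ends in 7.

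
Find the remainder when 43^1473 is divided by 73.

By repeated squaring mod 73: 43^1≡43, 43^2≡24, 43^4≡65, 43^8≡64, 43^16≡8, 43^32≡64, 43^64≡8, 43^128≡64, 43^256≡8, 43^512≡64, 43^1024≡8.
Since 1473 = 1 + 64 + 128 + 256 + 1024 in binary, 43^1473 ≡ 43·8·64·8·8 ≡ 51 (mod 73).

51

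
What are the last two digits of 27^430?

49

Successive squares of 27 mod 100: 27^1≡27, 27^2≡29, 27^4≡41, 27^8≡81, 27^16≡61, 27^32≡21, 27^64≡41, 27^128≡81, 27^256≡61.
Since 430 = 2 + 4 + 8 + 32 + 128 + 256 in binary, 27^430 ≡ 29·41·81·21·81·61 ≡ 49 (mod 100).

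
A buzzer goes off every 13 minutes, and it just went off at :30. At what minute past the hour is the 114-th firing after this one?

114·13 = 1482.
Dividing 1482 by 60 gives quotient 24 and remainder 42.
(30 + 42) mod 60 = 12.

12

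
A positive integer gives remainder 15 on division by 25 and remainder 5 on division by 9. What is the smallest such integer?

Since 9·14 ≡ 1 (mod 25), take x = 5 + 9·((15−5)·14 mod 25) = 5 + 9·15 = 140.
Check: 140 mod 25 = 15, 140 mod 9 = 5.

140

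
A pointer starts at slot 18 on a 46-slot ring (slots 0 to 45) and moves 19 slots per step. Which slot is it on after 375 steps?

375·19 = 7125.
7125 mod 46 = 41 (since 154·46 = 7084).
(18 + 41) mod 46 = 13.

13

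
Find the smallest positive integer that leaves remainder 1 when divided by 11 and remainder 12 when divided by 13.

12

Since 13·6 ≡ 1 (mod 11), take x = 12 + 13·((1−12)·6 mod 11) = 12 + 13·0 = 12.
Check: 12 mod 11 = 1, 12 mod 13 = 12.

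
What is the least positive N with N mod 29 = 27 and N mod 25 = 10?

Since 25·7 ≡ 1 (mod 29), take x = 10 + 25·((27−10)·7 mod 29) = 10 + 25·3 = 85.
Check: 85 mod 29 = 27, 85 mod 25 = 10.

85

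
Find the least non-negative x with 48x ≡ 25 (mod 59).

46

The inverse of 48 mod 59 is 16 (since 48·16 = 768 ≡ 1).
So x ≡ 16·25 = 400 ≡ 46 (mod 59).
Check: 48·46 = 2208 = 37·59 + 25.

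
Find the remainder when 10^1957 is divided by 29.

27

By repeated squaring mod 29: 10^1≡10, 10^2≡13, 10^4≡24, 10^8≡25, 10^16≡16, 10^32≡24, 10^64≡25, 10^128≡16, 10^256≡24, 10^512≡25, 10^1024≡16.
1957 = 1 + 4 + 32 + 128 + 256 + 512 + 1024, so 10^1957 ≡ 10·24·24·16·24·25·16 ≡ 27 (mod 29).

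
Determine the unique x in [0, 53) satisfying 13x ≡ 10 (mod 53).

13

13⁻¹ ≡ 49 (mod 53) because 13·49 = 637 = 12·53 + 1.
So x ≡ 49·10 = 490 ≡ 13 (mod 53).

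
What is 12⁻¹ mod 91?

91 = 7·12 + 7
12 = 1·7 + 5
7 = 1·5 + 2
5 = 2·2 + 1
2 = 2·1 + 0
Back-substituting gives 12·38 ≡ 1 (mod 91).

38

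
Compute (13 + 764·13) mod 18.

9

764·13 = 9932.
9932 − 551·18 = 14, so 9932 ≡ 14 (mod 18).
(13 + 14) mod 18 = 9.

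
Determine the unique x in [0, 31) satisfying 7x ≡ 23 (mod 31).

7⁻¹ ≡ 9 (mod 31) because 7·9 = 63 = 2·31 + 1.
Multiplying both sides by 9: x ≡ 9·23 = 207 ≡ 21 (mod 31).

21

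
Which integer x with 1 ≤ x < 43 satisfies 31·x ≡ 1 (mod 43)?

25

43 = 1·31 + 12
31 = 2·12 + 7
12 = 1·7 + 5
7 = 1·5 + 2
5 = 2·2 + 1
2 = 2·1 + 0
Back-substituting gives 31·25 ≡ 1 (mod 43).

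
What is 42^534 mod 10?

4

The units digit of 42^n cycles with period 4: 2, 4, 8, 6, …
534 leaves remainder 2 on division by 4, so 42^534 ends in 4.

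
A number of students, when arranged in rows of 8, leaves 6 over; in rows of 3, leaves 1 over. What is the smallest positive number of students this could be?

22

x ≡ 1 (mod 3) gives x ∈ {1, 4, 7, 10, 13, 16, 19, 22}.
The first of these with x mod 8 = 6 is 22.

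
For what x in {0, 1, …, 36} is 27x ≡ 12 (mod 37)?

The inverse of 27 mod 37 is 11 (since 27·11 = 297 ≡ 1).
Multiplying both sides by 11: x ≡ 11·12 = 132 ≡ 21 (mod 37).
Check: 27·21 = 567 = 15·37 + 12.

21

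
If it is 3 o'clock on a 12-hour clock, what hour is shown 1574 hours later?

5

Dividing 1574 by 12 gives quotient 131 and remainder 2.
3 + 2 → 5 on a 12-hour dial.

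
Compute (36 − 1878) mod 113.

1878 − 16·113 = 70, so 1878 ≡ 70 (mod 113).
(36 − 70) mod 113 = 79.

79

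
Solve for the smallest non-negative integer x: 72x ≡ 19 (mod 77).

72⁻¹ ≡ 46 (mod 77) because 72·46 = 3312 = 43·77 + 1.
Multiplying both sides by 46: x ≡ 46·19 = 874 ≡ 27 (mod 77).

27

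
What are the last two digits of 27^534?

09

By repeated squaring mod 100: 27^1≡27, 27^2≡29, 27^4≡41, 27^8≡81, 27^16≡61, 27^32≡21, 27^64≡41, 27^128≡81, 27^256≡61, 27^512≡21.
Since 534 = 2 + 4 + 16 + 512 in binary, 27^534 ≡ 29·41·61·21 ≡ 9 (mod 100).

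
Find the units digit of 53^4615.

7

The units digit of 53^n cycles with period 4: 3, 9, 7, 1, …
4615 leaves remainder 3 on division by 4, so 53^4615 ends in 7.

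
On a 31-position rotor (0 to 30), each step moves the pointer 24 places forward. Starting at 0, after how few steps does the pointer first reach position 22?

19

The inverse of 24 mod 31 is 22 (since 24·22 = 528 ≡ 1).
Multiplying both sides by 22: x ≡ 22·22 = 484 ≡ 19 (mod 31).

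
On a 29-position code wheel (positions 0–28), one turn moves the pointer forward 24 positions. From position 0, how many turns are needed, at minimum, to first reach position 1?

23

29 = 1·24 + 5
24 = 4·5 + 4
5 = 1·4 + 1
4 = 4·1 + 0
Back-substituting gives 24·23 ≡ 1 (mod 29).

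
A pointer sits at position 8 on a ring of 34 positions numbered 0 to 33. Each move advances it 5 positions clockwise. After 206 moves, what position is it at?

18

206·5 = 1030.
1030 = 30·34 + 10, so 1030 mod 34 = 10.
(8 + 10) mod 34 = 18.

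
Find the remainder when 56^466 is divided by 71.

By repeated squaring mod 71: 56^1≡56, 56^2≡12, 56^4≡2, 56^8≡4, 56^16≡16, 56^32≡43, 56^64≡3, 56^128≡9, 56^256≡10.
Since 466 = 2 + 16 + 64 + 128 + 256 in binary, 56^466 ≡ 12·16·3·9·10 ≡ 10 (mod 71).

10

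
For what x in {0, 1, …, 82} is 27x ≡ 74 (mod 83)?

55

The inverse of 27 mod 83 is 40 (since 27·40 = 1080 ≡ 1).
So x ≡ 40·74 = 2960 ≡ 55 (mod 83).
Check: 27·55 = 1485 = 17·83 + 74.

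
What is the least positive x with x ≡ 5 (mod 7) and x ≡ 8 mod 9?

x ≡ 5 (mod 7) gives x ∈ {5, 12, 19, 26}.
The first of these with x mod 9 = 8 is 26.

26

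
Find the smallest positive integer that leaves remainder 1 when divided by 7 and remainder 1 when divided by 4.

x ≡ 1 (mod 4) gives x ∈ {1}.
The first of these with x mod 7 = 1 is 1.

1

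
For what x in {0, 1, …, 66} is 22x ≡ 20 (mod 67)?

7

The inverse of 22 mod 67 is 64 (since 22·64 = 1408 ≡ 1).
So x ≡ 64·20 = 1280 ≡ 7 (mod 67).
Check: 22·7 = 154 = 2·67 + 20.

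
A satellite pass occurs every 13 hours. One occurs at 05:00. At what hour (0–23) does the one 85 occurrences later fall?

6

85·13 = 1105.
1105 = 46·24 + 1, so 1105 mod 24 = 1.
(5 + 1) mod 24 = 6.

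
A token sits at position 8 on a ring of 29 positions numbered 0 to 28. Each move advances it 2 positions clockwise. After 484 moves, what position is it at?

484·2 = 968.
968 mod 29 = 11 (since 33·29 = 957).
(8 + 11) mod 29 = 19.

19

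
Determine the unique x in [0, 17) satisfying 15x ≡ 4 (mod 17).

15⁻¹ ≡ 8 (mod 17) because 15·8 = 120 = 7·17 + 1.
So x ≡ 8·4 = 32 ≡ 15 (mod 17).
Check: 15·15 = 225 = 13·17 + 4.

15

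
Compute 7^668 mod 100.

1

Successive squares of 7 mod 100: 7^1≡7, 7^2≡49, 7^4≡1, 7^8≡1, 7^16≡1, 7^32≡1, 7^64≡1, 7^128≡1, 7^256≡1, 7^512≡1.
668 = 4 + 8 + 16 + 128 + 512, so 7^668 ≡ 1·1·1·1·1 ≡ 1 (mod 100).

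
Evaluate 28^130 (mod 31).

25

Successive squares of 28 mod 31: 28^1≡28, 28^2≡9, 28^4≡19, 28^8≡20, 28^16≡28, 28^32≡9, 28^64≡19, 28^128≡20.
130 = 2 + 128, so 28^130 ≡ 9·20 ≡ 25 (mod 31).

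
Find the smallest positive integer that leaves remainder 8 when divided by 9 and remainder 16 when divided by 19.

35

x ≡ 8 (mod 9) gives x ∈ {8, 17, 26, 35}.
The first of these with x mod 19 = 16 is 35.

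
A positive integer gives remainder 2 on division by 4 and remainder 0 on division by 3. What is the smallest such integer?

Since 3·3 ≡ 1 (mod 4), take x = 0 + 3·((2−0)·3 mod 4) = 0 + 3·2 = 6.
Check: 6 mod 4 = 2, 6 mod 3 = 0.

6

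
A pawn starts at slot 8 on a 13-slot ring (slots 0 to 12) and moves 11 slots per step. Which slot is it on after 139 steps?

3

139·11 = 1529.
1529 − 117·13 = 8, so 1529 ≡ 8 (mod 13).
(8 + 8) mod 13 = 3.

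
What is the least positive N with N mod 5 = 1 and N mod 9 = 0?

x ≡ 1 (mod 5) gives x ∈ {1, 6, 11, 16, 21, 26, 31, 36}.
The first of these with x mod 9 = 0 is 36.

36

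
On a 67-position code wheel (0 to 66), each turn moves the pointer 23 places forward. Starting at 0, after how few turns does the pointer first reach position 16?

23⁻¹ ≡ 35 (mod 67) because 23·35 = 805 = 12·67 + 1.
So x ≡ 35·16 = 560 ≡ 24 (mod 67).
Check: 23·24 = 552 = 8·67 + 16.

24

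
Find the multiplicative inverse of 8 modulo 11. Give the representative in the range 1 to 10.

11 = 1·8 + 3
8 = 2·3 + 2
3 = 1·2 + 1
2 = 2·1 + 0
Back-substituting gives 8·7 ≡ 1 (mod 11).

7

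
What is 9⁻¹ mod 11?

11 = 1·9 + 2
9 = 4·2 + 1
2 = 2·1 + 0
Back-substituting gives 9·5 ≡ 1 (mod 11).

5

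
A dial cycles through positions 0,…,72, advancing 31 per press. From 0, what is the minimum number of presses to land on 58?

16

31⁻¹ ≡ 33 (mod 73) because 31·33 = 1023 = 14·73 + 1.
So x ≡ 33·58 = 1914 ≡ 16 (mod 73).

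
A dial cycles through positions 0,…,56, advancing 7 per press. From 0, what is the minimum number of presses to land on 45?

7⁻¹ ≡ 49 (mod 57) because 7·49 = 343 = 6·57 + 1.
So x ≡ 49·45 = 2205 ≡ 39 (mod 57).

39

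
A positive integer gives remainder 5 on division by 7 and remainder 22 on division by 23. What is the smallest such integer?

68

Since 23·4 ≡ 1 (mod 7), take x = 22 + 23·((5−22)·4 mod 7) = 22 + 23·2 = 68.
Check: 68 mod 7 = 5, 68 mod 23 = 22.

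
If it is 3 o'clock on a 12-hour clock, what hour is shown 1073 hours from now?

Dividing 1073 by 12 gives quotient 89 and remainder 5.
3 + 5 → 8 on a 12-hour dial.

8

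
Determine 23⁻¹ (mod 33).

33 = 1·23 + 10
23 = 2·10 + 3
10 = 3·3 + 1
3 = 3·1 + 0
Back-substituting gives 23·23 ≡ 1 (mod 33).

23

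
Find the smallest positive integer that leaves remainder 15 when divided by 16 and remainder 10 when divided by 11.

175

x ≡ 10 (mod 11) gives x ∈ {10, 21, 32, 43, 54, 65, 76, 87, …}.
The first of these with x mod 16 = 15 is 175.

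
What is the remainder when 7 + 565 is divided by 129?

565 mod 129 = 49 (since 4·129 = 516).
(7 + 49) mod 129 = 56.

56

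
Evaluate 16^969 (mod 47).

Square-and-reduce mod 47: 16^1≡16, 16^2≡21, 16^4≡18, 16^8≡42, 16^16≡25, 16^32≡14, 16^64≡8, 16^128≡17, 16^256≡7, 16^512≡2.
969 = 1 + 8 + 64 + 128 + 256 + 512, so 16^969 ≡ 16·42·8·17·7·2 ≡ 7 (mod 47).

7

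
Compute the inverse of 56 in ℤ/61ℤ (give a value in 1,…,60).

56·12 = 672 = 11·61 + 1, so 56⁻¹ ≡ 12 (mod 61).

12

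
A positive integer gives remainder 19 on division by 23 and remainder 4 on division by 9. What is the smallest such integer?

Since 9·18 ≡ 1 (mod 23), take x = 4 + 9·((19−4)·18 mod 23) = 4 + 9·17 = 157.
Check: 157 mod 23 = 19, 157 mod 9 = 4.

157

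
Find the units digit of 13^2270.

The units digit of 13^n cycles with period 4: 3, 9, 7, 1, …
2270 leaves remainder 2 on division by 4, so 13^2270 ends in 9.

9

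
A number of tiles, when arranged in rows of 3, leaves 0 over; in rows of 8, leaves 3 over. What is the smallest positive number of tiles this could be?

3

x ≡ 0 (mod 3) gives x ∈ {0, 3}.
The first of these with x mod 8 = 3 is 3.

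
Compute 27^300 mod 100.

Successive squares of 27 mod 100: 27^1≡27, 27^2≡29, 27^4≡41, 27^8≡81, 27^16≡61, 27^32≡21, 27^64≡41, 27^128≡81, 27^256≡61.
Since 300 = 4 + 8 + 32 + 256 in binary, 27^300 ≡ 41·81·21·61 ≡ 1 (mod 100).

1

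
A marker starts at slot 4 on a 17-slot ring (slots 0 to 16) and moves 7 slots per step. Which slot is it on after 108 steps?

12

108·7 = 756.
756 − 44·17 = 8, so 756 ≡ 8 (mod 17).
(4 + 8) mod 17 = 12.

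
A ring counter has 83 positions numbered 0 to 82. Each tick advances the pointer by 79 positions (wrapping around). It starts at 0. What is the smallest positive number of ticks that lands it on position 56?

69

The inverse of 79 mod 83 is 62 (since 79·62 = 4898 ≡ 1).
Multiplying both sides by 62: x ≡ 62·56 = 3472 ≡ 69 (mod 83).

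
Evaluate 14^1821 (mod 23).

Successive squares of 14 mod 23: 14^1≡14, 14^2≡12, 14^4≡6, 14^8≡13, 14^16≡8, 14^32≡18, 14^64≡2, 14^128≡4, 14^256≡16, 14^512≡3, 14^1024≡9.
1821 = 1 + 4 + 8 + 16 + 256 + 512 + 1024, so 14^1821 ≡ 14·6·13·8·16·3·9 ≡ 20 (mod 23).

20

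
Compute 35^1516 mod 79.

By repeated squaring mod 79: 35^1≡35, 35^2≡40, 35^4≡20, 35^8≡5, 35^16≡25, 35^32≡72, 35^64≡49, 35^128≡31, 35^256≡13, 35^512≡11, 35^1024≡42.
Since 1516 = 4 + 8 + 32 + 64 + 128 + 256 + 1024 in binary, 35^1516 ≡ 20·5·72·49·31·13·42 ≡ 36 (mod 79).

36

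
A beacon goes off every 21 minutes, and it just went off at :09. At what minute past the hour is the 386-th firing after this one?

15

386·21 = 8106.
8106 − 135·60 = 6, so 8106 ≡ 6 (mod 60).
(9 + 6) mod 60 = 15.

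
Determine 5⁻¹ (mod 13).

5·8 = 40 = 3·13 + 1, so 5⁻¹ ≡ 8 (mod 13).

8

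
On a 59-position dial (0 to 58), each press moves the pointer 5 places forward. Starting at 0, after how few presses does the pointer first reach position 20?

4

The inverse of 5 mod 59 is 12 (since 5·12 = 60 ≡ 1).
So x ≡ 12·20 = 240 ≡ 4 (mod 59).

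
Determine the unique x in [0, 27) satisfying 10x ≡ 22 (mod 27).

13

10⁻¹ ≡ 19 (mod 27) because 10·19 = 190 = 7·27 + 1.
Multiplying both sides by 19: x ≡ 19·22 = 418 ≡ 13 (mod 27).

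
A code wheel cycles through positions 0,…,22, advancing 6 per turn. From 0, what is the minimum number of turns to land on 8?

The inverse of 6 mod 23 is 4 (since 6·4 = 24 ≡ 1).
Multiplying both sides by 4: x ≡ 4·8 = 32 ≡ 9 (mod 23).

9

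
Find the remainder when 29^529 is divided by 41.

Successive squares of 29 mod 41: 29^1≡29, 29^2≡21, 29^4≡31, 29^8≡18, 29^16≡37, 29^32≡16, 29^64≡10, 29^128≡18, 29^256≡37, 29^512≡16.
Since 529 = 1 + 16 + 512 in binary, 29^529 ≡ 29·37·16 ≡ 30 (mod 41).

30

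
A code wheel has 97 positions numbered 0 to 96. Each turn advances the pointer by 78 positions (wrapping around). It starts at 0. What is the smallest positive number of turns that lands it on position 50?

The inverse of 78 mod 97 is 51 (since 78·51 = 3978 ≡ 1).
So x ≡ 51·50 = 2550 ≡ 28 (mod 97).
Check: 78·28 = 2184 = 22·97 + 50.

28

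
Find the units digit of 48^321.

Last digits of 8^n: 8, 4, 2, 6 (period 4).
321 leaves remainder 1 on division by 4, so 48^321 ends in 8.

8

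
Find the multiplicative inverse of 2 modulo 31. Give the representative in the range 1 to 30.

16

31 = 15·2 + 1
2 = 2·1 + 0
Back-substituting gives 2·16 ≡ 1 (mod 31).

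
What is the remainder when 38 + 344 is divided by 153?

76

344 = 2·153 + 38, so 344 mod 153 = 38.
(38 + 38) mod 153 = 76.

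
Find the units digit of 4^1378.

6

The units digit of 4^n cycles with period 2: 4, 6, …
1378 leaves remainder 0 on division by 2, so 4^1378 ends in 6.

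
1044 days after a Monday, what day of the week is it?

Dividing 1044 by 7 gives quotient 149 and remainder 1.
Monday + 1 day → Tuesday.

Tuesday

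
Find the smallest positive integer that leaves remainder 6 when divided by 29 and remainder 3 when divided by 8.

x ≡ 3 (mod 8) gives x ∈ {3, 11, 19, 27, 35}.
The first of these with x mod 29 = 6 is 35.

35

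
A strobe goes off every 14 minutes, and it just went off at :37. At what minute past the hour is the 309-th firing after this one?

43

309·14 = 4326.
4326 mod 60 = 6 (since 72·60 = 4320).
(37 + 6) mod 60 = 43.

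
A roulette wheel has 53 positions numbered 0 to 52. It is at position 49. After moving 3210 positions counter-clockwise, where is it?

3210 = 60·53 + 30, so 3210 mod 53 = 30.
(49 − 30) mod 53 = 19.

19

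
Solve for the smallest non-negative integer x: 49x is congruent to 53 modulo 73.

49⁻¹ ≡ 3 (mod 73) because 49·3 = 147 = 2·73 + 1.
So x ≡ 3·53 = 159 ≡ 13 (mod 73).
Check: 49·13 = 637 = 8·73 + 53.

13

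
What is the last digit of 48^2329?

8

Powers of 8 mod 10 repeat with period 4: 8, 4, 2, 6.
2329 leaves remainder 1 on division by 4, so 48^2329 ends in 8.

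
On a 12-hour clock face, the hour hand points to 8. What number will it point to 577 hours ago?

577 mod 12 = 1 (since 48·12 = 576).
8 − 1 → 7 on a 12-hour dial.

7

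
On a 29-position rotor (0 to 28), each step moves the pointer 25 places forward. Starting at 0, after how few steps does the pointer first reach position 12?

25⁻¹ ≡ 7 (mod 29) because 25·7 = 175 = 6·29 + 1.
Multiplying both sides by 7: x ≡ 7·12 = 84 ≡ 26 (mod 29).

26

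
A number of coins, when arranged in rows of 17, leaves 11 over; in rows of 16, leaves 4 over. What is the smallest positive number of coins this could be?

Since 16·16 ≡ 1 (mod 17), take x = 4 + 16·((11−4)·16 mod 17) = 4 + 16·10 = 164.
Check: 164 mod 17 = 11, 164 mod 16 = 4.

164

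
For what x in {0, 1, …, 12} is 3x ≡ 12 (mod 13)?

4

3⁻¹ ≡ 9 (mod 13) because 3·9 = 27 = 2·13 + 1.
So x ≡ 9·12 = 108 ≡ 4 (mod 13).
Check: 3·4 = 12 = 0·13 + 12.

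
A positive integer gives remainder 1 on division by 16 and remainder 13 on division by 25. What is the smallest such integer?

x ≡ 1 (mod 16) gives x ∈ {1, 17, 33, 49, 65, 81, 97, 113}.
The first of these with x mod 25 = 13 is 113.

113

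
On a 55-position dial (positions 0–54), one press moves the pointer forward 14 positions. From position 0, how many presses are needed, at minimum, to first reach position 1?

14·4 = 56 = 1·55 + 1, so 14⁻¹ ≡ 4 (mod 55).

4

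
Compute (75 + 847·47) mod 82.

32

847·47 = 39809.
39809 = 485·82 + 39, so 39809 mod 82 = 39.
(75 + 39) mod 82 = 32.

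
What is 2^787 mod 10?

8

Last digits of 2^n: 2, 4, 8, 6 (period 4).
787 leaves remainder 3 on division by 4, so 2^787 ends in 8.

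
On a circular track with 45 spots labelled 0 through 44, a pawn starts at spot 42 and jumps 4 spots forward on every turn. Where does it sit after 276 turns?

276·4 = 1104.
1104 − 24·45 = 24, so 1104 ≡ 24 (mod 45).
(42 + 24) mod 45 = 21.

21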